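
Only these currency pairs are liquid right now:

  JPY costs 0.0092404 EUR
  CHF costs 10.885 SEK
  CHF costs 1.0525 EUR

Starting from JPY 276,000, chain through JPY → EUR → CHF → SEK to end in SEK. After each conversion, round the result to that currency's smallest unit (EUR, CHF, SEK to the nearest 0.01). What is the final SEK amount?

SEK 26,375.88

JPY 276,000 × 0.0092404 = EUR 2,550.35
EUR 2,550.35 ÷ 1.0525 = CHF 2,423.14
CHF 2,423.14 × 10.885 = SEK 26,375.88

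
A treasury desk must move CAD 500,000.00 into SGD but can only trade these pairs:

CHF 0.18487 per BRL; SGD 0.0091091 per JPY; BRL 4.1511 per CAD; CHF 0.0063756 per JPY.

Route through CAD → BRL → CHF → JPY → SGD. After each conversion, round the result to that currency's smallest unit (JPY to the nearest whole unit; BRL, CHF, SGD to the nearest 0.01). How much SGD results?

SGD 548,218.96

CAD 500,000.00 × 4.1511 = BRL 2,075,550.00
BRL 2,075,550.00 × 0.18487 = CHF 383,706.93
CHF 383,706.93 ÷ 0.0063756 = JPY 60,183,658
JPY 60,183,658 × 0.0091091 = SGD 548,218.96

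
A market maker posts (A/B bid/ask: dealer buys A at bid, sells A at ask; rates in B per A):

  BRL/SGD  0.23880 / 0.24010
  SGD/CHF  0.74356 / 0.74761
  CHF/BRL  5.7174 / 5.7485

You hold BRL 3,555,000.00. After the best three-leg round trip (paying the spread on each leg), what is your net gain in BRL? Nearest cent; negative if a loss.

Best loop BRL → SGD → CHF → BRL:
BRL 3,555,000.00 × 0.23880 (sell BRL at bid) = SGD 848,934.00
SGD 848,934.00 × 0.74356 (sell SGD at bid) = CHF 631,233.37
CHF 631,233.37 × 5.7174 (sell CHF at bid) = BRL 3,609,013.64

Net profit: BRL 54,013.64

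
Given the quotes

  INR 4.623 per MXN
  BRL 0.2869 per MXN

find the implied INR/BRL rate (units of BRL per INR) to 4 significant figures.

1 INR ÷ 4.623 = 0.21631 MXN
0.21631 MXN × 0.2869 = 0.0620593 BRL

INR/BRL = 0.06206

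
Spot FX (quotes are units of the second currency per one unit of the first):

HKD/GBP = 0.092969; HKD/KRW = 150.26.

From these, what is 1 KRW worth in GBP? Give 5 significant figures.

KRW/GBP = 0.00061872

1 KRW ÷ 150.26 = 0.00665513 HKD
0.00665513 HKD × 0.092969 = 0.000618721 GBP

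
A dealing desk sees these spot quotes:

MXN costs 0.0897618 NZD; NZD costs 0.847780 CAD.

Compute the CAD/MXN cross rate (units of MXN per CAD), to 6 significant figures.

CAD/MXN = 13.1409

1 CAD ÷ 0.847780 = 1.17955 NZD
1.17955 NZD ÷ 0.0897618 = 13.1409 MXN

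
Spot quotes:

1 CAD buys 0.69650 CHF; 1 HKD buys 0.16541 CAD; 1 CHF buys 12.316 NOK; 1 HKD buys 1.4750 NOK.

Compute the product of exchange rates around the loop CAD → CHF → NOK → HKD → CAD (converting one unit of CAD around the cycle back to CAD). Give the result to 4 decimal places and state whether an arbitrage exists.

0.9620 (arbitrage exists)

Around CAD → CHF → NOK → HKD → CAD: 1 × 0.69650 × 12.316 ÷ 1.4750 × 0.16541 = 0.961968
Product < 1; profitable direction is CAD → HKD → NOK → CHF → CAD.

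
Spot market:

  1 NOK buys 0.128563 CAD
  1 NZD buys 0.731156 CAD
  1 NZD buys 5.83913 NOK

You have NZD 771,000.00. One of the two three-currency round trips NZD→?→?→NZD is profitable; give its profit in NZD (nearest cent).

Profit: NZD 20,604.90

Profitable loop is NZD → NOK → CAD → NZD:
NZD 771,000.00 × 5.83913 = NOK 4,501,969.23
NOK 4,501,969.23 × 0.128563 = CAD 578,786.67
CAD 578,786.67 ÷ 0.731156 = NZD 791,604.90
Profit = NZD 791,604.90 − NZD 771,000.00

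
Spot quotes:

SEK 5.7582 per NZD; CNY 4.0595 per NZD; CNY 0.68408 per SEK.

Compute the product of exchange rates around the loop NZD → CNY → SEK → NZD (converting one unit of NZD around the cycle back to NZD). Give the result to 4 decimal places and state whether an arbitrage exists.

Around NZD → CNY → SEK → NZD: 1 × 4.0595 ÷ 0.68408 ÷ 5.7582 = 1.030573
Product > 1; profitable direction is NZD → CNY → SEK → NZD.

1.0306 (arbitrage exists)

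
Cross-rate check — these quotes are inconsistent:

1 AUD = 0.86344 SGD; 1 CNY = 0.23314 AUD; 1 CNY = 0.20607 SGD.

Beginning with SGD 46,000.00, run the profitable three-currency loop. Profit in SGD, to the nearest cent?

Profitable loop is SGD → AUD → CNY → SGD:
SGD 46,000.00 ÷ 0.86344 = AUD 53,275.27
AUD 53,275.27 ÷ 0.23314 = CNY 228,511.93
CNY 228,511.93 × 0.20607 = SGD 47,089.45
Profit = SGD 47,089.45 − SGD 46,000.00

Profit: SGD 1,089.45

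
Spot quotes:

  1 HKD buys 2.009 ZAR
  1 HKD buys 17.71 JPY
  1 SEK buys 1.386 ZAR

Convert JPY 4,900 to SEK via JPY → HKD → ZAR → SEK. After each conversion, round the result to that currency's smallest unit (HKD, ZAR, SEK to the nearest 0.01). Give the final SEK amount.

JPY 4,900 ÷ 17.71 = HKD 276.68
HKD 276.68 × 2.009 = ZAR 555.85
ZAR 555.85 ÷ 1.386 = SEK 401.05

SEK 401.05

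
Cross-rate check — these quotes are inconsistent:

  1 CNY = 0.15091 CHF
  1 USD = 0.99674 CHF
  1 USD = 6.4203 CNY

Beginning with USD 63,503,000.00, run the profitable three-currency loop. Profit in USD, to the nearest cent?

Profitable loop is USD → CHF → CNY → USD:
USD 63,503,000.00 × 0.99674 = CHF 63,295,980.22
CHF 63,295,980.22 ÷ 0.15091 = CNY 419,428,667.55
CNY 419,428,667.55 ÷ 6.4203 = USD 65,328,515.42
Profit = USD 65,328,515.42 − USD 63,503,000.00

Profit: USD 1,825,515.42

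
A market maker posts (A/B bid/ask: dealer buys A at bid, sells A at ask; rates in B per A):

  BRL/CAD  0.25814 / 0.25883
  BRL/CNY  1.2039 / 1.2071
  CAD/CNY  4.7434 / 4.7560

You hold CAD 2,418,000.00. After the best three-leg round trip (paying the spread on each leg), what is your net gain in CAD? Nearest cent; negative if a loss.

Best loop CAD → CNY → BRL → CAD:
CAD 2,418,000.00 × 4.7434 (sell CAD at bid) = CNY 11,469,541.20
CNY 11,469,541.20 ÷ 1.2071 (buy BRL at ask) = BRL 9,501,732.42
BRL 9,501,732.42 × 0.25814 (sell BRL at bid) = CAD 2,452,777.21

Net profit: CAD 34,777.21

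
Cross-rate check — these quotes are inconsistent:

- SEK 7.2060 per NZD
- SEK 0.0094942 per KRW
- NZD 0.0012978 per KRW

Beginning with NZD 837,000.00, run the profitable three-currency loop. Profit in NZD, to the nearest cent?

Profitable loop is NZD → KRW → SEK → NZD:
NZD 837,000.00 ÷ 0.0012978 = KRW 644,937,587
KRW 644,937,587 × 0.0094942 = SEK 6,123,166.44
SEK 6,123,166.44 ÷ 7.2060 = NZD 849,731.67
Profit = NZD 849,731.67 − NZD 837,000.00

Profit: NZD 12,731.67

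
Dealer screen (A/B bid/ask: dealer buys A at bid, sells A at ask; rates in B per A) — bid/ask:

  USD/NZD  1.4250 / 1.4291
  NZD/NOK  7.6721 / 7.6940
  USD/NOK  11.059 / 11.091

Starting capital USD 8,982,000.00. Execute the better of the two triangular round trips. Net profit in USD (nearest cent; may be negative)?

Best loop USD → NOK → NZD → USD:
USD 8,982,000.00 × 11.059 (sell USD at bid) = NOK 99,331,938.00
NOK 99,331,938.00 ÷ 7.6940 (buy NZD at ask) = NZD 12,910,311.67
NZD 12,910,311.67 ÷ 1.4291 (buy USD at ask) = USD 9,033,875.64

Net profit: USD 51,875.64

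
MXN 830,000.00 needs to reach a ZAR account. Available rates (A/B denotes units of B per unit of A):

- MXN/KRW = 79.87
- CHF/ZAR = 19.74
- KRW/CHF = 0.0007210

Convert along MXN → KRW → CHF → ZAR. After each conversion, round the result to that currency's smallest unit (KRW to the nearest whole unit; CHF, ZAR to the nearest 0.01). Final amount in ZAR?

ZAR 943,504.88

MXN 830,000.00 × 79.87 = KRW 66,292,100
KRW 66,292,100 × 0.0007210 = CHF 47,796.60
CHF 47,796.60 × 19.74 = ZAR 943,504.88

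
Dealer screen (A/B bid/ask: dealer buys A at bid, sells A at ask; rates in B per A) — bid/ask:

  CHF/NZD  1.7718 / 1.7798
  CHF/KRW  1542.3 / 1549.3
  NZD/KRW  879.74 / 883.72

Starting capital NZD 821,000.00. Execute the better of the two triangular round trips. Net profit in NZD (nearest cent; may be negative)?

Best loop NZD → KRW → CHF → NZD:
NZD 821,000.00 × 879.74 (sell NZD at bid) = KRW 722,266,540
KRW 722,266,540 ÷ 1549.3 (buy CHF at ask) = CHF 466,188.95
CHF 466,188.95 × 1.7718 (sell CHF at bid) = NZD 825,993.58

Net profit: NZD 4,993.58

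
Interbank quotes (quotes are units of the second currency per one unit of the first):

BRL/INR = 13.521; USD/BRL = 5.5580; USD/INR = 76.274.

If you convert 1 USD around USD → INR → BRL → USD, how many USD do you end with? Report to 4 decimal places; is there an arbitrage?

Around USD → INR → BRL → USD: 1 × 76.274 ÷ 13.521 ÷ 5.5580 = 1.014961
Product > 1; profitable direction is USD → INR → BRL → USD.

1.0150 (arbitrage exists)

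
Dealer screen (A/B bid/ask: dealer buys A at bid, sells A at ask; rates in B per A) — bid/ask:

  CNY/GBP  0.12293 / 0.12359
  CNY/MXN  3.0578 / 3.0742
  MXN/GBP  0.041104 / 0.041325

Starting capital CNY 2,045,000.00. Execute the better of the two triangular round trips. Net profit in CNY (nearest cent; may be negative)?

Best loop CNY → MXN → GBP → CNY:
CNY 2,045,000.00 × 3.0578 (sell CNY at bid) = MXN 6,253,201.00
MXN 6,253,201.00 × 0.041104 (sell MXN at bid) = GBP 257,031.57
GBP 257,031.57 ÷ 0.12359 (buy CNY at ask) = CNY 2,079,711.74

Net profit: CNY 34,711.74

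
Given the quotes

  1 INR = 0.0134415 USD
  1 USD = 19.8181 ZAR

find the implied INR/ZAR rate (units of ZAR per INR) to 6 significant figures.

1 INR × 0.0134415 = 0.0134415 USD
0.0134415 USD × 19.8181 = 0.266385 ZAR

INR/ZAR = 0.266385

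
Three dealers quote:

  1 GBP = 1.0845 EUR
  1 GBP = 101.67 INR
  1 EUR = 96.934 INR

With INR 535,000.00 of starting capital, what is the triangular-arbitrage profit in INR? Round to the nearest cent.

Profit: INR 18,180.23

Profitable loop is INR → GBP → EUR → INR:
INR 535,000.00 ÷ 101.67 = GBP 5,262.12
GBP 5,262.12 × 1.0845 = EUR 5,706.77
EUR 5,706.77 × 96.934 = INR 553,180.23
Profit = INR 553,180.23 − INR 535,000.00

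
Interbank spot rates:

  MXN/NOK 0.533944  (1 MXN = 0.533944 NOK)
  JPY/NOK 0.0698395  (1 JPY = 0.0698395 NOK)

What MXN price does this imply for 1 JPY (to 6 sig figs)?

1 JPY × 0.0698395 = 0.0698395 NOK
0.0698395 NOK ÷ 0.533944 = 0.130799 MXN

JPY/MXN = 0.130799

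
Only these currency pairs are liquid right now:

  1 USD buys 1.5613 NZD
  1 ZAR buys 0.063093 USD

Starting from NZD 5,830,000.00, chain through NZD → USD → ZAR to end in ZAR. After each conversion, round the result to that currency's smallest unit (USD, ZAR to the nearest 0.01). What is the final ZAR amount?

NZD 5,830,000.00 ÷ 1.5613 = USD 3,734,067.76
USD 3,734,067.76 ÷ 0.063093 = ZAR 59,183,550.63

ZAR 59,183,550.63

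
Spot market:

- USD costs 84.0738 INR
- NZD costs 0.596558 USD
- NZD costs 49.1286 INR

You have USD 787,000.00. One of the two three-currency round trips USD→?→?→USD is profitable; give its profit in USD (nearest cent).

Profitable loop is USD → INR → NZD → USD:
USD 787,000.00 × 84.0738 = INR 66,166,080.60
INR 66,166,080.60 ÷ 49.1286 = NZD 1,346,793.53
NZD 1,346,793.53 × 0.596558 = USD 803,440.45
Profit = USD 803,440.45 − USD 787,000.00

Profit: USD 16,440.45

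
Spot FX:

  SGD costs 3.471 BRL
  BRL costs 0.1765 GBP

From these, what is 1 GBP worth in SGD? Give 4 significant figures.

GBP/SGD = 1.632

1 GBP ÷ 0.1765 = 5.66572 BRL
5.66572 BRL ÷ 3.471 = 1.6323 SGD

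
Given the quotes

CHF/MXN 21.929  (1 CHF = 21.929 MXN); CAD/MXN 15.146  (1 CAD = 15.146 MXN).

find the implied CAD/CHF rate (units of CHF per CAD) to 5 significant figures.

1 CAD × 15.146 = 15.146 MXN
15.146 MXN ÷ 21.929 = 0.690684 CHF

CAD/CHF = 0.69068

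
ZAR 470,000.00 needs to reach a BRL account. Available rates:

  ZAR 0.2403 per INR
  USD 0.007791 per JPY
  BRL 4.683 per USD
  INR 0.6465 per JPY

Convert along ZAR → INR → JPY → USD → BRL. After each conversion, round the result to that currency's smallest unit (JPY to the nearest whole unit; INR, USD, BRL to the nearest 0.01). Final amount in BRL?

BRL 110,380.65

ZAR 470,000.00 ÷ 0.2403 = INR 1,955,888.47
INR 1,955,888.47 ÷ 0.6465 = JPY 3,025,350
JPY 3,025,350 × 0.007791 = USD 23,570.50
USD 23,570.50 × 4.683 = BRL 110,380.65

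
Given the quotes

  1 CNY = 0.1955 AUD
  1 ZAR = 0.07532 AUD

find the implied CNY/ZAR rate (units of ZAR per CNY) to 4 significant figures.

1 CNY × 0.1955 = 0.1955 AUD
0.1955 AUD ÷ 0.07532 = 2.59559 ZAR

CNY/ZAR = 2.596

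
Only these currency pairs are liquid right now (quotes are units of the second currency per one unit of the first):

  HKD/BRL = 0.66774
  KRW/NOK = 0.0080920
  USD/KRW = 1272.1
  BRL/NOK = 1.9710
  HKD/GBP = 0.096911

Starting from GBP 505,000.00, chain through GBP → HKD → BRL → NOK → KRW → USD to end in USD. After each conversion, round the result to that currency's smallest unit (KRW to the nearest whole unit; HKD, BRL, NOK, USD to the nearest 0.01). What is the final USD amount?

USD 666,246.89

GBP 505,000.00 ÷ 0.096911 = HKD 5,210,966.76
HKD 5,210,966.76 × 0.66774 = BRL 3,479,570.94
BRL 3,479,570.94 × 1.9710 = NOK 6,858,234.32
NOK 6,858,234.32 ÷ 0.0080920 = KRW 847,532,664
KRW 847,532,664 ÷ 1272.1 = USD 666,246.89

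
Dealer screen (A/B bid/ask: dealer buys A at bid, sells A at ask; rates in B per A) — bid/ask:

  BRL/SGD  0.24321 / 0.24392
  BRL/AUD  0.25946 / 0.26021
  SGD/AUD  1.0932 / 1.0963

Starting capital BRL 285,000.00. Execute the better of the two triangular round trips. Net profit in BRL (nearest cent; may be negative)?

Net profit: BRL 6,207.08

Best loop BRL → SGD → AUD → BRL:
BRL 285,000.00 × 0.24321 (sell BRL at bid) = SGD 69,314.85
SGD 69,314.85 × 1.0932 (sell SGD at bid) = AUD 75,774.99
AUD 75,774.99 ÷ 0.26021 (buy BRL at ask) = BRL 291,207.08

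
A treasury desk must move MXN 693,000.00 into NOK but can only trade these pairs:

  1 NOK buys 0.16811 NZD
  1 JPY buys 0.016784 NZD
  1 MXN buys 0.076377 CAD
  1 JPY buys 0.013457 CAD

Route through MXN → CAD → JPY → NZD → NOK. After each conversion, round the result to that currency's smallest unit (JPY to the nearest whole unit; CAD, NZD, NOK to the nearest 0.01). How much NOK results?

NOK 392,689.67

MXN 693,000.00 × 0.076377 = CAD 52,929.26
CAD 52,929.26 ÷ 0.013457 = JPY 3,933,214
JPY 3,933,214 × 0.016784 = NZD 66,015.06
NZD 66,015.06 ÷ 0.16811 = NOK 392,689.67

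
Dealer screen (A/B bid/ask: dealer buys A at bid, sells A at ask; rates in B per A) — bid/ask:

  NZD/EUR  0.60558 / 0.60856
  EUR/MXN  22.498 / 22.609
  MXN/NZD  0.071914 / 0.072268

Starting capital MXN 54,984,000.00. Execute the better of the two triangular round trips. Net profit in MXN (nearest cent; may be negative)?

Net profit: MXN 313,505.17

Best loop MXN → EUR → NZD → MXN:
MXN 54,984,000.00 ÷ 22.609 (buy EUR at ask) = EUR 2,431,951.88
EUR 2,431,951.88 ÷ 0.60856 (buy NZD at ask) = NZD 3,996,240.10
NZD 3,996,240.10 ÷ 0.072268 (buy MXN at ask) = MXN 55,297,505.17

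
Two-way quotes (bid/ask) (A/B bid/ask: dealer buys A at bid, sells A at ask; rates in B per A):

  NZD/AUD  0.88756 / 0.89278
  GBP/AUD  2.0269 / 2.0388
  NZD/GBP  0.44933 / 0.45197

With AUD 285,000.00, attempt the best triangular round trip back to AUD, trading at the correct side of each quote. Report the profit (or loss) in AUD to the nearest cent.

Net profit: AUD 5,735.55

Best loop AUD → NZD → GBP → AUD:
AUD 285,000.00 ÷ 0.89278 (buy NZD at ask) = NZD 319,227.58
NZD 319,227.58 × 0.44933 (sell NZD at bid) = GBP 143,438.53
GBP 143,438.53 × 2.0269 (sell GBP at bid) = AUD 290,735.55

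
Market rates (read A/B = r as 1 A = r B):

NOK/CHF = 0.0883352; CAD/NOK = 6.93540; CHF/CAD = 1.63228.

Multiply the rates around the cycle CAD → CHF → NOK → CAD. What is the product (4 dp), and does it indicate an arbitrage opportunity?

Around CAD → CHF → NOK → CAD: 1 ÷ 1.63228 ÷ 0.0883352 ÷ 6.93540 = 1.000000
Product ≈ 1 (deviation 0.000%, within rounding noise).

1.0000 (no arbitrage)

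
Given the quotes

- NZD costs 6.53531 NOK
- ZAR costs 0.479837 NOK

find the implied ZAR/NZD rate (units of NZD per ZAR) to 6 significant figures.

1 ZAR × 0.479837 = 0.479837 NOK
0.479837 NOK ÷ 6.53531 = 0.0734222 NZD

ZAR/NZD = 0.0734222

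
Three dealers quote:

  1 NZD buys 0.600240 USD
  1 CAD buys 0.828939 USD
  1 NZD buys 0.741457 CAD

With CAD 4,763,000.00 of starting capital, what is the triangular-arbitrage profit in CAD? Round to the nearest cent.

Profitable loop is CAD → USD → NZD → CAD:
CAD 4,763,000.00 × 0.828939 = USD 3,948,236.46
USD 3,948,236.46 ÷ 0.600240 = NZD 6,577,762.99
NZD 6,577,762.99 × 0.741457 = CAD 4,877,128.41
Profit = CAD 4,877,128.41 − CAD 4,763,000.00

Profit: CAD 114,128.41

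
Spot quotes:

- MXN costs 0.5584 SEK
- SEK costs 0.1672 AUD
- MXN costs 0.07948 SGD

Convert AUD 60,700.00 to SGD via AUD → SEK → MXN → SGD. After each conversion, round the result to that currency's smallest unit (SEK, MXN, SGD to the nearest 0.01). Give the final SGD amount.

AUD 60,700.00 ÷ 0.1672 = SEK 363,038.28
SEK 363,038.28 ÷ 0.5584 = MXN 650,140.19
MXN 650,140.19 × 0.07948 = SGD 51,673.14

SGD 51,673.14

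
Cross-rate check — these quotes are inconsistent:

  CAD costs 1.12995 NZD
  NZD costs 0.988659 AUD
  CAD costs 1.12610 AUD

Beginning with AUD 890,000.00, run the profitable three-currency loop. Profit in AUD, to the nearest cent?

Profit: AUD 7,142.05

Profitable loop is AUD → NZD → CAD → AUD:
AUD 890,000.00 ÷ 0.988659 = NZD 900,209.27
NZD 900,209.27 ÷ 1.12995 = CAD 796,680.63
CAD 796,680.63 × 1.12610 = AUD 897,142.05
Profit = AUD 897,142.05 − AUD 890,000.00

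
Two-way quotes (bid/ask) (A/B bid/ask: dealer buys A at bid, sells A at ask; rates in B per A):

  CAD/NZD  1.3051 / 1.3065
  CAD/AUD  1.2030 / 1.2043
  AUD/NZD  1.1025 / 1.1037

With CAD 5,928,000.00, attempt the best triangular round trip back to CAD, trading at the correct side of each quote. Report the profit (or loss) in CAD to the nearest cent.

Net profit: CAD 89,872.84

Best loop CAD → AUD → NZD → CAD:
CAD 5,928,000.00 × 1.2030 (sell CAD at bid) = AUD 7,131,384.00
AUD 7,131,384.00 × 1.1025 (sell AUD at bid) = NZD 7,862,350.86
NZD 7,862,350.86 ÷ 1.3065 (buy CAD at ask) = CAD 6,017,872.84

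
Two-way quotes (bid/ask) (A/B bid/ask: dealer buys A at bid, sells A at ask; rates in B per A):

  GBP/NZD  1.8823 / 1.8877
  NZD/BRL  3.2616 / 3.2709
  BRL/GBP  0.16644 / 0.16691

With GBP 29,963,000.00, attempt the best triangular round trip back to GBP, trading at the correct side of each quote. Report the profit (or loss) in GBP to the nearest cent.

Net profit: GBP 653,993.51

Best loop GBP → NZD → BRL → GBP:
GBP 29,963,000.00 × 1.8823 (sell GBP at bid) = NZD 56,399,354.90
NZD 56,399,354.90 × 3.2616 (sell NZD at bid) = BRL 183,952,135.94
BRL 183,952,135.94 × 0.16644 (sell BRL at bid) = GBP 30,616,993.51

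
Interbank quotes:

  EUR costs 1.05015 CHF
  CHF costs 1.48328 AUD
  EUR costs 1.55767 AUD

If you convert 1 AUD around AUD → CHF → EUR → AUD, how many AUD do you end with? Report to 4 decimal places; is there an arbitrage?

Around AUD → CHF → EUR → AUD: 1 ÷ 1.48328 ÷ 1.05015 × 1.55767 = 1.000002
Product ≈ 1 (deviation 0.000%, within rounding noise).

1.0000 (no arbitrage)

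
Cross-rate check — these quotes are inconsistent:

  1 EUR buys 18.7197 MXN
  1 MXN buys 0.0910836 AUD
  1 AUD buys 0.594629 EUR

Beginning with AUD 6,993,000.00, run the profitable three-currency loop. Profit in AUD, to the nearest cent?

Profit: AUD 97,040.01

Profitable loop is AUD → EUR → MXN → AUD:
AUD 6,993,000.00 × 0.594629 = EUR 4,158,240.60
EUR 4,158,240.60 × 18.7197 = MXN 77,841,016.50
MXN 77,841,016.50 × 0.0910836 = AUD 7,090,040.01
Profit = AUD 7,090,040.01 − AUD 6,993,000.00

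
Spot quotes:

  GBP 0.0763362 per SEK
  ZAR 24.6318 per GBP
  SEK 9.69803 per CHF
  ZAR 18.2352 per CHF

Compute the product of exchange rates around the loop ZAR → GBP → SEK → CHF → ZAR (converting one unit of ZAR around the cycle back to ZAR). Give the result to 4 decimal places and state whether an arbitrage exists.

Around ZAR → GBP → SEK → CHF → ZAR: 1 ÷ 24.6318 ÷ 0.0763362 ÷ 9.69803 × 18.2352 = 1.000001
Product ≈ 1 (deviation 0.000%, within rounding noise).

1.0000 (no arbitrage)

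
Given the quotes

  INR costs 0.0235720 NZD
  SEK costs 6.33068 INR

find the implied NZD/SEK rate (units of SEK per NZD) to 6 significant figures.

1 NZD ÷ 0.0235720 = 42.4232 INR
42.4232 INR ÷ 6.33068 = 6.70121 SEK

NZD/SEK = 6.70121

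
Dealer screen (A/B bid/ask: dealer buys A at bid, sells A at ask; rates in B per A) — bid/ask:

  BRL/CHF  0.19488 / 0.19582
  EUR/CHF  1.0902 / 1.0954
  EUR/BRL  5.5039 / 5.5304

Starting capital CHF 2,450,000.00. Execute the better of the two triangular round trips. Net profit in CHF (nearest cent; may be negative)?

Net profit: CHF 16,372.51

Best loop CHF → BRL → EUR → CHF:
CHF 2,450,000.00 ÷ 0.19582 (buy BRL at ask) = BRL 12,511,490.14
BRL 12,511,490.14 ÷ 5.5304 (buy EUR at ask) = EUR 2,262,311.97
EUR 2,262,311.97 × 1.0902 (sell EUR at bid) = CHF 2,466,372.51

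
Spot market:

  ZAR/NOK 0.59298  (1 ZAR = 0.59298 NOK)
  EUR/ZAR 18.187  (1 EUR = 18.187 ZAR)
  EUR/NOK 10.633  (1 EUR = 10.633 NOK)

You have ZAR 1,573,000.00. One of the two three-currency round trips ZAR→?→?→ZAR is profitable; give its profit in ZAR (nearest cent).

Profit: ZAR 22,416.29

Profitable loop is ZAR → NOK → EUR → ZAR:
ZAR 1,573,000.00 × 0.59298 = NOK 932,757.54
NOK 932,757.54 ÷ 10.633 = EUR 87,722.89
EUR 87,722.89 × 18.187 = ZAR 1,595,416.29
Profit = ZAR 1,595,416.29 − ZAR 1,573,000.00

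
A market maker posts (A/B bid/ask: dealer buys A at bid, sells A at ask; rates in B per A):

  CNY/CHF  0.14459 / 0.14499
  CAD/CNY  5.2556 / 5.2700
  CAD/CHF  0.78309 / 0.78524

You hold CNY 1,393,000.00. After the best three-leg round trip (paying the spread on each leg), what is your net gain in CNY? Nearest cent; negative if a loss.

Net profit: CNY 34,624.95

Best loop CNY → CAD → CHF → CNY:
CNY 1,393,000.00 ÷ 5.2700 (buy CAD at ask) = CAD 264,326.38
CAD 264,326.38 × 0.78309 (sell CAD at bid) = CHF 206,991.34
CHF 206,991.34 ÷ 0.14499 (buy CNY at ask) = CNY 1,427,624.95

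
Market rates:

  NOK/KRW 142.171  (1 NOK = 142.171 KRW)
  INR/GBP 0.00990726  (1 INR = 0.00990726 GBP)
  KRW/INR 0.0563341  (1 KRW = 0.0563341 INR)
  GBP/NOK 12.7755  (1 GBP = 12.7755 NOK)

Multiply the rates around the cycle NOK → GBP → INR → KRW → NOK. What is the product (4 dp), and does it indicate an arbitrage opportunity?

0.9865 (arbitrage exists)

Around NOK → GBP → INR → KRW → NOK: 1 ÷ 12.7755 ÷ 0.00990726 ÷ 0.0563341 ÷ 142.171 = 0.986475
Product < 1; profitable direction is NOK → KRW → INR → GBP → NOK.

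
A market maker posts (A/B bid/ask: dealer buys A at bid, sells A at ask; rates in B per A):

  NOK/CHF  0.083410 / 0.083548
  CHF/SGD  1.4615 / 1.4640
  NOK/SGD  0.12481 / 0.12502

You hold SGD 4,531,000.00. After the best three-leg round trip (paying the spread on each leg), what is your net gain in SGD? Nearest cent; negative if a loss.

Best loop SGD → CHF → NOK → SGD:
SGD 4,531,000.00 ÷ 1.4640 (buy CHF at ask) = CHF 3,094,945.36
CHF 3,094,945.36 ÷ 0.083548 (buy NOK at ask) = NOK 37,043,919.13
NOK 37,043,919.13 × 0.12481 (sell NOK at bid) = SGD 4,623,451.55

Net profit: SGD 92,451.55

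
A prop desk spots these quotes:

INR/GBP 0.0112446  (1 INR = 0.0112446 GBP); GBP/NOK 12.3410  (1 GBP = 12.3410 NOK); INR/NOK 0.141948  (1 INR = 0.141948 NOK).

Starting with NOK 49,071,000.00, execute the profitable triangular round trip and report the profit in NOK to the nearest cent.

Profit: NOK 1,123,926.53

Profitable loop is NOK → GBP → INR → NOK:
NOK 49,071,000.00 ÷ 12.3410 = GBP 3,976,258.00
GBP 3,976,258.00 ÷ 0.0112446 = INR 353,614,890.86
INR 353,614,890.86 × 0.141948 = NOK 50,194,926.53
Profit = NOK 50,194,926.53 − NOK 49,071,000.00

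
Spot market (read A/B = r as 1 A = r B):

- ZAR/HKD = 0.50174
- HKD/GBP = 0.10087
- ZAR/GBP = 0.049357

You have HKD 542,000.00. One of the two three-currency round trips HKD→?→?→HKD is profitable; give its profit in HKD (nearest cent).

Profitable loop is HKD → GBP → ZAR → HKD:
HKD 542,000.00 × 0.10087 = GBP 54,671.54
GBP 54,671.54 ÷ 0.049357 = ZAR 1,107,675.51
ZAR 1,107,675.51 × 0.50174 = HKD 555,765.11
Profit = HKD 555,765.11 − HKD 542,000.00

Profit: HKD 13,765.11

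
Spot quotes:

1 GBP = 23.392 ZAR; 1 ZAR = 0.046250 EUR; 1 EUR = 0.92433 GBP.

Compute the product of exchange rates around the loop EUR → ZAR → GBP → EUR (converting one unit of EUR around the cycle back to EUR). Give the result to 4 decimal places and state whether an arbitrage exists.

Around EUR → ZAR → GBP → EUR: 1 ÷ 0.046250 ÷ 23.392 ÷ 0.92433 = 0.999986
Product ≈ 1 (deviation 0.001%, within rounding noise).

1.0000 (no arbitrage)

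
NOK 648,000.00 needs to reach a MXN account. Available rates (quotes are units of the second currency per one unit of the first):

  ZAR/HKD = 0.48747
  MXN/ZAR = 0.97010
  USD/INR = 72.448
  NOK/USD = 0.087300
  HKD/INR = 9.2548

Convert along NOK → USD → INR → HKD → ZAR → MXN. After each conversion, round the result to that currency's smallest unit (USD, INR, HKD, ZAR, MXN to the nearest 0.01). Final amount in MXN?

NOK 648,000.00 × 0.087300 = USD 56,570.40
USD 56,570.40 × 72.448 = INR 4,098,412.34
INR 4,098,412.34 ÷ 9.2548 = HKD 442,841.81
HKD 442,841.81 ÷ 0.48747 = ZAR 908,449.36
ZAR 908,449.36 ÷ 0.97010 = MXN 936,449.19

MXN 936,449.19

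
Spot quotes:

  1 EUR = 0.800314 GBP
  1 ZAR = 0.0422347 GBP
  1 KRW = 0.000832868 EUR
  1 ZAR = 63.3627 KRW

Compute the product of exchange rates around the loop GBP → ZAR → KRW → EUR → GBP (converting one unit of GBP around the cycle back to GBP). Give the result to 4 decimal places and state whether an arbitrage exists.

1.0000 (no arbitrage)

Around GBP → ZAR → KRW → EUR → GBP: 1 ÷ 0.0422347 × 63.3627 × 0.000832868 × 0.800314 = 1.000002
Product ≈ 1 (deviation 0.000%, within rounding noise).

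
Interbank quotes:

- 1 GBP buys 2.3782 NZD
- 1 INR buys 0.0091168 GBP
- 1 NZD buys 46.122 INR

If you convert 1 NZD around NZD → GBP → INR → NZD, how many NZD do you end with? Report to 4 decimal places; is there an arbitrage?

1.0000 (no arbitrage)

Around NZD → GBP → INR → NZD: 1 ÷ 2.3782 ÷ 0.0091168 ÷ 46.122 = 1.000002
Product ≈ 1 (deviation 0.000%, within rounding noise).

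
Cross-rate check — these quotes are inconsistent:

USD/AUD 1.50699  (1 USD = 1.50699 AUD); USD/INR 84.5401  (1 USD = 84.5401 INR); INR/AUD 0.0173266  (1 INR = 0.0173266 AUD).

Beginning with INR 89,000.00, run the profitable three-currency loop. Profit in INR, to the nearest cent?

Profit: INR 2,563.90

Profitable loop is INR → USD → AUD → INR:
INR 89,000.00 ÷ 84.5401 = USD 1,052.75
USD 1,052.75 × 1.50699 = AUD 1,586.49
AUD 1,586.49 ÷ 0.0173266 = INR 91,563.90
Profit = INR 91,563.90 − INR 89,000.00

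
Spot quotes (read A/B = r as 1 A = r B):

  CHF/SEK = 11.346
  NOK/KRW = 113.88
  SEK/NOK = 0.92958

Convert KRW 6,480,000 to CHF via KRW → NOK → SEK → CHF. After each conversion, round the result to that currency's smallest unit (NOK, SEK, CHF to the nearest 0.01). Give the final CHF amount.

KRW 6,480,000 ÷ 113.88 = NOK 56,902.00
NOK 56,902.00 ÷ 0.92958 = SEK 61,212.59
SEK 61,212.59 ÷ 11.346 = CHF 5,395.08

CHF 5,395.08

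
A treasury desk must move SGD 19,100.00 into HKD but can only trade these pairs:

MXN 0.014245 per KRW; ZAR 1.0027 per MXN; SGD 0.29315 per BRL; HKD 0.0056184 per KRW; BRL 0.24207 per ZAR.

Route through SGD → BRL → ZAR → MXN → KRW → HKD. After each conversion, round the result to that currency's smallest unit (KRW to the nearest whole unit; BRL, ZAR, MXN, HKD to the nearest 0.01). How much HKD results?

HKD 105,872.14

SGD 19,100.00 ÷ 0.29315 = BRL 65,154.36
BRL 65,154.36 ÷ 0.24207 = ZAR 269,155.04
ZAR 269,155.04 ÷ 1.0027 = MXN 268,430.28
MXN 268,430.28 ÷ 0.014245 = KRW 18,843,824
KRW 18,843,824 × 0.0056184 = HKD 105,872.14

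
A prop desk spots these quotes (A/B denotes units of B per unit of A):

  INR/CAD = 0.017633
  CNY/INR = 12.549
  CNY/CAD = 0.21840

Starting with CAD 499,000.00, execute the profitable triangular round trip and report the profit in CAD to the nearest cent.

Profitable loop is CAD → CNY → INR → CAD:
CAD 499,000.00 ÷ 0.21840 = CNY 2,284,798.53
CNY 2,284,798.53 × 12.549 = INR 28,671,936.81
INR 28,671,936.81 × 0.017633 = CAD 505,572.26
Profit = CAD 505,572.26 − CAD 499,000.00

Profit: CAD 6,572.26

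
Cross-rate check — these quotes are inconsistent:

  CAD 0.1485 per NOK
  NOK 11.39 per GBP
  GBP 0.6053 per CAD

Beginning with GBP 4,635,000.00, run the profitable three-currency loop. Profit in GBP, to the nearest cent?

Profit: GBP 110,375.57

Profitable loop is GBP → NOK → CAD → GBP:
GBP 4,635,000.00 × 11.39 = NOK 52,792,650.00
NOK 52,792,650.00 × 0.1485 = CAD 7,839,708.52
CAD 7,839,708.52 × 0.6053 = GBP 4,745,375.57
Profit = GBP 4,745,375.57 − GBP 4,635,000.00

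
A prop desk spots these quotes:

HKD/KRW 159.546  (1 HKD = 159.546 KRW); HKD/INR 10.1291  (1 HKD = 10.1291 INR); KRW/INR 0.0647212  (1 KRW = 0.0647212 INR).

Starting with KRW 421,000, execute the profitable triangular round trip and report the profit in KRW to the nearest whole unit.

Profit: KRW 8,184

Profitable loop is KRW → INR → HKD → KRW:
KRW 421,000 × 0.0647212 = INR 27,247.63
INR 27,247.63 ÷ 10.1291 = HKD 2,690.03
HKD 2,690.03 × 159.546 = KRW 429,184
Profit = KRW 429,184 − KRW 421,000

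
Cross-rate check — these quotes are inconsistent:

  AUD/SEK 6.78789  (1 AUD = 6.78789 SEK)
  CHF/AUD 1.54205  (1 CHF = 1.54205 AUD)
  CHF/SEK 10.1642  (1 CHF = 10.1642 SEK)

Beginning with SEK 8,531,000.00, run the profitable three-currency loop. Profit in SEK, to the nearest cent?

Profitable loop is SEK → CHF → AUD → SEK:
SEK 8,531,000.00 ÷ 10.1642 = CHF 839,318.39
CHF 839,318.39 × 1.54205 = AUD 1,294,270.93
AUD 1,294,270.93 × 6.78789 = SEK 8,785,368.68
Profit = SEK 8,785,368.68 − SEK 8,531,000.00

Profit: SEK 254,368.68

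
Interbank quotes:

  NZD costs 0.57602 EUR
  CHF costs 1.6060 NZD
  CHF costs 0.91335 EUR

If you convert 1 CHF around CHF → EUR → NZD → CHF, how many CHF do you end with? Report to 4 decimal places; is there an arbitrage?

0.9873 (arbitrage exists)

Around CHF → EUR → NZD → CHF: 1 × 0.91335 ÷ 0.57602 ÷ 1.6060 = 0.987311
Product < 1; profitable direction is CHF → NZD → EUR → CHF.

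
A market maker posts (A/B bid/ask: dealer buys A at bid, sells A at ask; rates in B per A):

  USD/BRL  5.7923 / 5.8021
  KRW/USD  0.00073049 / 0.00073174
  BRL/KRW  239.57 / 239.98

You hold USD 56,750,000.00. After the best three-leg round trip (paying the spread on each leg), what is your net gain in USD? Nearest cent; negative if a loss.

Best loop USD → BRL → KRW → USD:
USD 56,750,000.00 × 5.7923 (sell USD at bid) = BRL 328,713,025.00
BRL 328,713,025.00 × 239.57 (sell BRL at bid) = KRW 78,749,779,399
KRW 78,749,779,399 × 0.00073049 (sell KRW at bid) = USD 57,525,926.35

Net profit: USD 775,926.35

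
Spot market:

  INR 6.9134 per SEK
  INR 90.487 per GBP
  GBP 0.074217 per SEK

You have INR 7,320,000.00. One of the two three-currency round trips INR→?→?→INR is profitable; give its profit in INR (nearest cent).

Profitable loop is INR → GBP → SEK → INR:
INR 7,320,000.00 ÷ 90.487 = GBP 80,895.60
GBP 80,895.60 ÷ 0.074217 = SEK 1,089,987.45
SEK 1,089,987.45 × 6.9134 = INR 7,535,519.21
Profit = INR 7,535,519.21 − INR 7,320,000.00

Profit: INR 215,519.21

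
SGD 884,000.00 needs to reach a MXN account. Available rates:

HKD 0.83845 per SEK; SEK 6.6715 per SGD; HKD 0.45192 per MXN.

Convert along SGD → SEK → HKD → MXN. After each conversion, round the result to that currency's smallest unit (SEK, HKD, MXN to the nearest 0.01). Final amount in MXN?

MXN 10,941,865.26

SGD 884,000.00 × 6.6715 = SEK 5,897,606.00
SEK 5,897,606.00 × 0.83845 = HKD 4,944,847.75
HKD 4,944,847.75 ÷ 0.45192 = MXN 10,941,865.26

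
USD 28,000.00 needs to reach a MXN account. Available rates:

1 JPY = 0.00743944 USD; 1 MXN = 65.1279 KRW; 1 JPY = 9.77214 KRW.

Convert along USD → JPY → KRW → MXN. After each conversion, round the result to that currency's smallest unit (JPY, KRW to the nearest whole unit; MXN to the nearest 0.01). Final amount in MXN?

MXN 564,729.37

USD 28,000.00 ÷ 0.00743944 = JPY 3,763,724
JPY 3,763,724 × 9.77214 = KRW 36,779,638
KRW 36,779,638 ÷ 65.1279 = MXN 564,729.37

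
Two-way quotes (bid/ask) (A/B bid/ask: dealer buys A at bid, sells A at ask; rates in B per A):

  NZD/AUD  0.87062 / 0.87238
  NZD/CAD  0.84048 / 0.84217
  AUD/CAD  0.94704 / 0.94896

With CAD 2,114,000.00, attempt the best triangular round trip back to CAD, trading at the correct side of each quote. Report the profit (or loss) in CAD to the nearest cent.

Net profit: CAD 32,242.35

Best loop CAD → AUD → NZD → CAD:
CAD 2,114,000.00 ÷ 0.94896 (buy AUD at ask) = AUD 2,227,701.91
AUD 2,227,701.91 ÷ 0.87238 (buy NZD at ask) = NZD 2,553,591.22
NZD 2,553,591.22 × 0.84048 (sell NZD at bid) = CAD 2,146,242.35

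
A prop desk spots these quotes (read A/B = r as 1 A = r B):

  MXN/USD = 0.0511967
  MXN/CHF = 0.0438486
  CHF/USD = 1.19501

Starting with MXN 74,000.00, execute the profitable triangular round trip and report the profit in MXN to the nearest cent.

Profit: MXN 1,738.56

Profitable loop is MXN → CHF → USD → MXN:
MXN 74,000.00 × 0.0438486 = CHF 3,244.80
CHF 3,244.80 × 1.19501 = USD 3,877.56
USD 3,877.56 ÷ 0.0511967 = MXN 75,738.56
Profit = MXN 75,738.56 − MXN 74,000.00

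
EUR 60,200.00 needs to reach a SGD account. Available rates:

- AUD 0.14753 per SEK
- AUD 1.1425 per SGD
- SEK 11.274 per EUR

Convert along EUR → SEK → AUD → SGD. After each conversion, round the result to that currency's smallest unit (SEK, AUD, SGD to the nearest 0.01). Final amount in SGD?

EUR 60,200.00 × 11.274 = SEK 678,694.80
SEK 678,694.80 × 0.14753 = AUD 100,127.84
AUD 100,127.84 ÷ 1.1425 = SGD 87,639.25

SGD 87,639.25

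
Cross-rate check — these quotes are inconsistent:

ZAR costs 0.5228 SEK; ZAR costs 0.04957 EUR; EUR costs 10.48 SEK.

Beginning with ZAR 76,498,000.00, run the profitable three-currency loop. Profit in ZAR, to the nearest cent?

Profit: ZAR 486,883.74

Profitable loop is ZAR → SEK → EUR → ZAR:
ZAR 76,498,000.00 × 0.5228 = SEK 39,993,154.40
SEK 39,993,154.40 ÷ 10.48 = EUR 3,816,140.69
EUR 3,816,140.69 ÷ 0.04957 = ZAR 76,984,883.74
Profit = ZAR 76,984,883.74 − ZAR 76,498,000.00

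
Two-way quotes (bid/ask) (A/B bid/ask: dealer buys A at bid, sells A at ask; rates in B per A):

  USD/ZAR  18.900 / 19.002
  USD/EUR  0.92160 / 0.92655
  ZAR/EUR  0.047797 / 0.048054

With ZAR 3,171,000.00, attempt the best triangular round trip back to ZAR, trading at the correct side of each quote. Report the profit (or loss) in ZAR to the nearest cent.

Best loop ZAR → USD → EUR → ZAR:
ZAR 3,171,000.00 ÷ 19.002 (buy USD at ask) = USD 166,877.17
USD 166,877.17 × 0.92160 (sell USD at bid) = EUR 153,794.00
EUR 153,794.00 ÷ 0.048054 (buy ZAR at ask) = ZAR 3,200,441.18

Net profit: ZAR 29,441.18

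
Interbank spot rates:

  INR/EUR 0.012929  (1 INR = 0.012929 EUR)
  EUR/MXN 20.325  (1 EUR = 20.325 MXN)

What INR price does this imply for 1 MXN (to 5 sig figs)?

MXN/INR = 3.8054

1 MXN ÷ 20.325 = 0.0492005 EUR
0.0492005 EUR ÷ 0.012929 = 3.80544 INR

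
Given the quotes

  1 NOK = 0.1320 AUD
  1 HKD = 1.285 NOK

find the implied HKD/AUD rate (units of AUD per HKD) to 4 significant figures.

1 HKD × 1.285 = 1.285 NOK
1.285 NOK × 0.1320 = 0.16962 AUD

HKD/AUD = 0.1696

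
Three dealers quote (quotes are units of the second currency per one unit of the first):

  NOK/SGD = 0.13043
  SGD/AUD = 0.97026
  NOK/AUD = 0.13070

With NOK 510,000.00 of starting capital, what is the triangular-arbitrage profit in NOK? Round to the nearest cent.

Profitable loop is NOK → AUD → SGD → NOK:
NOK 510,000.00 × 0.13070 = AUD 66,657.00
AUD 66,657.00 ÷ 0.97026 = SGD 68,700.14
SGD 68,700.14 ÷ 0.13043 = NOK 526,720.40
Profit = NOK 526,720.40 − NOK 510,000.00

Profit: NOK 16,720.40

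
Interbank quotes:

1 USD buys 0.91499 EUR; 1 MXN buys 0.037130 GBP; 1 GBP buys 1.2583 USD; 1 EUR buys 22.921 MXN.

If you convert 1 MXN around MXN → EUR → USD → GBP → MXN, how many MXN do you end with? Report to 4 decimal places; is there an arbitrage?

1.0206 (arbitrage exists)

Around MXN → EUR → USD → GBP → MXN: 1 ÷ 22.921 ÷ 0.91499 ÷ 1.2583 ÷ 0.037130 = 1.020566
Product > 1; profitable direction is MXN → EUR → USD → GBP → MXN.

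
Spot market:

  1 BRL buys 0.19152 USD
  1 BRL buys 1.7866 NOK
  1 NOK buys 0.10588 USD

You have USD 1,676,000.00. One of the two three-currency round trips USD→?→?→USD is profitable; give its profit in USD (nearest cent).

Profitable loop is USD → NOK → BRL → USD:
USD 1,676,000.00 ÷ 0.10588 = NOK 15,829,240.65
NOK 15,829,240.65 ÷ 1.7866 = BRL 8,859,980.21
BRL 8,859,980.21 × 0.19152 = USD 1,696,863.41
Profit = USD 1,696,863.41 − USD 1,676,000.00

Profit: USD 20,863.41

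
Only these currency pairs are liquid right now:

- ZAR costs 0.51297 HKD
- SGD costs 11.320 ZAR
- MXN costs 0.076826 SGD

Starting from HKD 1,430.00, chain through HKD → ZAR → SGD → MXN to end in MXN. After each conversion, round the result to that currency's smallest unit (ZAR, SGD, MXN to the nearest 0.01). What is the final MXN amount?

MXN 3,205.43

HKD 1,430.00 ÷ 0.51297 = ZAR 2,787.69
ZAR 2,787.69 ÷ 11.320 = SGD 246.26
SGD 246.26 ÷ 0.076826 = MXN 3,205.43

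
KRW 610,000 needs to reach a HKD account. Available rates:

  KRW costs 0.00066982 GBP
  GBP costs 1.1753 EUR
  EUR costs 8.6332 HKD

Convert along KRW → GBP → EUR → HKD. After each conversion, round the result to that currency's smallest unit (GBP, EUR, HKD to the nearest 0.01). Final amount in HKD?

KRW 610,000 × 0.00066982 = GBP 408.59
GBP 408.59 × 1.1753 = EUR 480.22
EUR 480.22 × 8.6332 = HKD 4,145.84

HKD 4,145.84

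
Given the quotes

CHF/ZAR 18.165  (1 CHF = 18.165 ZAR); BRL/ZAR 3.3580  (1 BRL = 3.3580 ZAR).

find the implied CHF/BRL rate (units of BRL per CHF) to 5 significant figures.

CHF/BRL = 5.4095

1 CHF × 18.165 = 18.165 ZAR
18.165 ZAR ÷ 3.3580 = 5.40947 BRL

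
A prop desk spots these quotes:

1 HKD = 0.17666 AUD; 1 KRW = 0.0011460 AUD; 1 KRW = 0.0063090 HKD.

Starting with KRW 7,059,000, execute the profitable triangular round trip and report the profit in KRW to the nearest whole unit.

Profitable loop is KRW → AUD → HKD → KRW:
KRW 7,059,000 × 0.0011460 = AUD 8,089.61
AUD 8,089.61 ÷ 0.17666 = HKD 45,792.00
HKD 45,792.00 ÷ 0.0063090 = KRW 7,258,202
Profit = KRW 7,258,202 − KRW 7,059,000

Profit: KRW 199,202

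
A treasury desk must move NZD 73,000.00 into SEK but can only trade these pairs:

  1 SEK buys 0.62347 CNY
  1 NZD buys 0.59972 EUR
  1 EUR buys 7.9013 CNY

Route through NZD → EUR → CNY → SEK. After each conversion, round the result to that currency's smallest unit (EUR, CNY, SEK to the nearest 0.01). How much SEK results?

SEK 554,822.91

NZD 73,000.00 × 0.59972 = EUR 43,779.56
EUR 43,779.56 × 7.9013 = CNY 345,915.44
CNY 345,915.44 ÷ 0.62347 = SEK 554,822.91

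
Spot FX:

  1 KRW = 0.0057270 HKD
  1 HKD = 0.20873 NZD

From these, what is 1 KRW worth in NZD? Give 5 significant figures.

KRW/NZD = 0.0011954

1 KRW × 0.0057270 = 0.005727 HKD
0.005727 HKD × 0.20873 = 0.0011954 NZD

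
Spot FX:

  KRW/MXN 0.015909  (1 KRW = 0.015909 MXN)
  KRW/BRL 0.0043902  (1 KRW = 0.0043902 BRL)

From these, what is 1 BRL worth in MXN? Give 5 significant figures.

BRL/MXN = 3.6238

1 BRL ÷ 0.0043902 = 227.78 KRW
227.78 KRW × 0.015909 = 3.62375 MXN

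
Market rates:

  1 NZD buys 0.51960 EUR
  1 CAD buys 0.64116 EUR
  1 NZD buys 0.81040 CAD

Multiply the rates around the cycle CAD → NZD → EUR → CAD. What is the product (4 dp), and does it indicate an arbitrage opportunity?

1.0000 (no arbitrage)

Around CAD → NZD → EUR → CAD: 1 ÷ 0.81040 × 0.51960 ÷ 0.64116 = 1.000008
Product ≈ 1 (deviation 0.001%, within rounding noise).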